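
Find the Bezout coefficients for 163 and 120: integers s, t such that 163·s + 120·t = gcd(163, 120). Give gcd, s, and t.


Euclidean algorithm on (163, 120) — divide until remainder is 0:
  163 = 1 · 120 + 43
  120 = 2 · 43 + 34
  43 = 1 · 34 + 9
  34 = 3 · 9 + 7
  9 = 1 · 7 + 2
  7 = 3 · 2 + 1
  2 = 2 · 1 + 0
gcd(163, 120) = 1.
Track Bezout coefficients alongside the remainders: start with r₀ = 163 = a·1 + b·0 (s = 1, t = 0) and r₁ = 120 = a·0 + b·1 (s = 0, t = 1); each new remainder r_{k+1} = r_{k-1} − q_k·r_k inherits s_{k+1} = s_{k-1} − q_k·s_k, t_{k+1} = t_{k-1} − q_k·t_k, so r_k = a·s_k + b·t_k at every step:
  q = 1: r = 43, s = 1 − 1·0 = 1, t = 0 − 1·1 = -1  (check: 163·1 + 120·(-1) = 43)
  q = 2: r = 34, s = 0 − 2·1 = -2, t = 1 − 2·(-1) = 3  (check: 163·(-2) + 120·3 = 34)
  q = 1: r = 9, s = 1 − 1·(-2) = 3, t = -1 − 1·3 = -4  (check: 163·3 + 120·(-4) = 9)
  q = 3: r = 7, s = -2 − 3·3 = -11, t = 3 − 3·(-4) = 15  (check: 163·(-11) + 120·15 = 7)
  q = 1: r = 2, s = 3 − 1·(-11) = 14, t = -4 − 1·15 = -19  (check: 163·14 + 120·(-19) = 2)
  q = 3: r = 1, s = -11 − 3·14 = -53, t = 15 − 3·(-19) = 72  (check: 163·(-53) + 120·72 = 1)
The row with r = 1 (the gcd) gives the Bezout coefficients s = -53, t = 72.
Result: 163 · (-53) + 120 · (72) = 1.

gcd(163, 120) = 1; s = -53, t = 72 (check: 163·(-53) + 120·72 = 1).


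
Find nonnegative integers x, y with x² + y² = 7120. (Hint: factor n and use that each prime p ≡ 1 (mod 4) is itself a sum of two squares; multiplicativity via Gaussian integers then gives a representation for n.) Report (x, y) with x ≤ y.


Step 1: Factor n = 7120 = 2^4 · 5 · 89.
Step 2: Check the mod-4 condition on each prime factor: 2 = 2 (special); 5 ≡ 1 (mod 4), exponent 1; 89 ≡ 1 (mod 4), exponent 1.
All primes ≡ 3 (mod 4) appear to even exponent (or don't appear), so by the two-squares theorem n IS expressible as a sum of two squares.
Step 3: Build a representation. Group n = k² · m with k = 4 and m = 5 · 89 = 445 (a product of primes ≡ 1 (mod 4)); a representation of m scales to one of n via (k·x)² + (k·y)² = k²(x² + y²). Each prime p ≡ 1 (mod 4) is itself a sum of two squares; find a² by testing p − a² for a perfect square:
  5: 5 − 1² = 4 = 2² ⇒ 5 = 1² + 2².
  89: 89 − 1² = 88, 89 − 2² = 85, 89 − 3² = 80, 89 − 4² = 73, 89 − 5² = 64 = 8² ⇒ 89 = 5² + 8².
  Combine using the Brahmagupta–Fibonacci identity (a² + b²)(c² + d²) = (ac − bd)² + (ad + bc)² = (ac + bd)² + (ad − bc)²:
  5 · 89 = 445: from (1² + 2²)(5² + 8²), take (1·5 − 2·8, 1·8 + 2·5) = (5 − 16, 8 + 10) = (-11, 18); dropping signs (only squares matter) gives (11, 18); check 11² + 18² = 121 + 324 = 445 ✓.
  Scale by k = 4: (4·11, 4·18) = (44, 72).
Step 4: Order so x ≤ y and verify: 44² + 72² = 1936 + 5184 = 7120 = n. ✓

n = 7120 = 44² + 72² (one valid representation with x ≤ y).


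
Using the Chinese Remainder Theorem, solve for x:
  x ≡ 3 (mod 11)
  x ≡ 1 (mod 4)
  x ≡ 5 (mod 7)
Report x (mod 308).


Moduli 11, 4, 7 are pairwise coprime; by CRT there is a unique solution modulo M = 11 · 4 · 7 = 308.
Solve pairwise, accumulating the modulus:
  Start with x ≡ 3 (mod 11).
  Combine with x ≡ 1 (mod 4): since gcd(11, 4) = 1, we get a unique residue mod 44.
    Write x = 3 + 11·t and substitute into x ≡ 1 (mod 4): 11·t ≡ 1 − 3 = -2 (mod 4).
    Reduce coefficients mod 4: 3·t ≡ 2 (mod 4).
    The inverse of 3 mod 4 is 3 (since 3·3 = 9 = 2·4 + 1), so t ≡ 3·2 = 6 ≡ 2 (mod 4).
    Then x = 3 + 11·2 = 25, valid modulo lcm(11, 4) = 44: x ≡ 25 (mod 44).
  Combine with x ≡ 5 (mod 7): since gcd(44, 7) = 1, we get a unique residue mod 308.
    Write x = 25 + 44·t and substitute into x ≡ 5 (mod 7): 44·t ≡ 5 − 25 = -20 (mod 7).
    Reduce coefficients mod 7: 2·t ≡ 1 (mod 7).
    The inverse of 2 mod 7 is 4 (since 2·4 = 8 = 1·7 + 1), so t ≡ 4·1 = 4 ≡ 4 (mod 7).
    Then x = 25 + 44·4 = 201, valid modulo lcm(44, 7) = 308: x ≡ 201 (mod 308).
Verify: 201 mod 11 = 3 ✓, 201 mod 4 = 1 ✓, 201 mod 7 = 5 ✓.

x ≡ 201 (mod 308).


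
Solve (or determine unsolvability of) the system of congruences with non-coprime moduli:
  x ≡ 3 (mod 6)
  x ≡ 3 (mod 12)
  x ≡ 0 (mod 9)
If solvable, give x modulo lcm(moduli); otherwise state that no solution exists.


Moduli 6, 12, 9 are not pairwise coprime, so CRT works modulo lcm(m_i) when all pairwise compatibility conditions hold.
Pairwise compatibility: gcd(m_i, m_j) must divide a_i - a_j for every pair.
Merge one congruence at a time:
  Start: x ≡ 3 (mod 6).
  Combine with x ≡ 3 (mod 12): gcd(6, 12) = 6; 3 - 3 = 0, which IS divisible by 6, so compatible.
    Write x = 3 + 6·t and substitute into x ≡ 3 (mod 12): 6·t ≡ 3 − 3 = 0 (mod 12).
    Divide the congruence (and modulus) by g = 6: 1·t ≡ 0 (mod 2).
    So t ≡ 0 (mod 2).
    Then x = 3 + 6·0 = 3, valid modulo lcm(6, 12) = 12: x ≡ 3 (mod 12).
  Combine with x ≡ 0 (mod 9): gcd(12, 9) = 3; 0 - 3 = -3, which IS divisible by 3, so compatible.
    Write x = 3 + 12·t and substitute into x ≡ 0 (mod 9): 12·t ≡ 0 − 3 = -3 (mod 9).
    Divide the congruence (and modulus) by g = 3: 4·t ≡ -1 (mod 3).
    Reduce coefficients mod 3: 1·t ≡ 2 (mod 3).
    So t ≡ 2 (mod 3).
    Then x = 3 + 12·2 = 27, valid modulo lcm(12, 9) = 36: x ≡ 27 (mod 36).
Verify: 27 mod 6 = 3, 27 mod 12 = 3, 27 mod 9 = 0.

x ≡ 27 (mod 36).


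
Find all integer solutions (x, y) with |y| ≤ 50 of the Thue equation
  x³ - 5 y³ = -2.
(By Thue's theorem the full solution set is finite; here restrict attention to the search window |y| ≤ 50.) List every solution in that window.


The equation is x³ - 5y³ = -2. For fixed y, x³ = 5·y³ − 2, so a solution requires the RHS to be a perfect cube.
Strategy: iterate y from -50 to 50, compute RHS = 5·y³ − 2, and check whether it is a (positive or negative) perfect cube.
Check small values of y:
  y = 0: RHS = -2 is not a perfect cube.
  y = 1: RHS = 3 is not a perfect cube.
  y = -1: RHS = -7 is not a perfect cube.
  y = 2: RHS = 38 is not a perfect cube.
  y = -2: RHS = -42 is not a perfect cube.
  y = 3: RHS = 133 is not a perfect cube.
  y = -3: RHS = -137 is not a perfect cube.
Continuing the search up to |y| = 50 finds no solutions either.
No (x, y) in the scanned range satisfies the equation.

No integer solutions with |y| ≤ 50.


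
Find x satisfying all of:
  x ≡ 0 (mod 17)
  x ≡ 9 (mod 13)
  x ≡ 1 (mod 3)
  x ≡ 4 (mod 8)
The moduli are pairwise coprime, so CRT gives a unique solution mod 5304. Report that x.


Product of moduli M = 17 · 13 · 3 · 8 = 5304.
Merge one congruence at a time:
  Start: x ≡ 0 (mod 17).
  Combine with x ≡ 9 (mod 13); new modulus lcm = 221.
    Write x = 0 + 17·t and substitute into x ≡ 9 (mod 13): 17·t ≡ 9 − 0 = 9 (mod 13).
    Reduce coefficients mod 13: 4·t ≡ 9 (mod 13).
    The inverse of 4 mod 13 is 10 (since 4·10 = 40 = 3·13 + 1), so t ≡ 10·9 = 90 ≡ 12 (mod 13).
    Then x = 0 + 17·12 = 204, valid modulo lcm(17, 13) = 221: x ≡ 204 (mod 221).
  Combine with x ≡ 1 (mod 3); new modulus lcm = 663.
    Write x = 204 + 221·t and substitute into x ≡ 1 (mod 3): 221·t ≡ 1 − 204 = -203 (mod 3).
    Reduce coefficients mod 3: 2·t ≡ 1 (mod 3).
    The inverse of 2 mod 3 is 2 (since 2·2 = 4 = 1·3 + 1), so t ≡ 2·1 = 2 ≡ 2 (mod 3).
    Then x = 204 + 221·2 = 646, valid modulo lcm(221, 3) = 663: x ≡ 646 (mod 663).
  Combine with x ≡ 4 (mod 8); new modulus lcm = 5304.
    Write x = 646 + 663·t and substitute into x ≡ 4 (mod 8): 663·t ≡ 4 − 646 = -642 (mod 8).
    Reduce coefficients mod 8: 7·t ≡ 6 (mod 8).
    The inverse of 7 mod 8 is 7 (since 7·7 = 49 = 6·8 + 1), so t ≡ 7·6 = 42 ≡ 2 (mod 8).
    Then x = 646 + 663·2 = 1972, valid modulo lcm(663, 8) = 5304: x ≡ 1972 (mod 5304).
Verify against each original: 1972 mod 17 = 0, 1972 mod 13 = 9, 1972 mod 3 = 1, 1972 mod 8 = 4.

x ≡ 1972 (mod 5304).


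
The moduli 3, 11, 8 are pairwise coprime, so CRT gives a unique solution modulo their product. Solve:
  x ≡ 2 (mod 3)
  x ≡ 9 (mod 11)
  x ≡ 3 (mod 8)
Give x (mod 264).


Moduli 3, 11, 8 are pairwise coprime; by CRT there is a unique solution modulo M = 3 · 11 · 8 = 264.
Solve pairwise, accumulating the modulus:
  Start with x ≡ 2 (mod 3).
  Combine with x ≡ 9 (mod 11): since gcd(3, 11) = 1, we get a unique residue mod 33.
    Write x = 2 + 3·t and substitute into x ≡ 9 (mod 11): 3·t ≡ 9 − 2 = 7 (mod 11).
    The inverse of 3 mod 11 is 4 (since 3·4 = 12 = 1·11 + 1), so t ≡ 4·7 = 28 ≡ 6 (mod 11).
    Then x = 2 + 3·6 = 20, valid modulo lcm(3, 11) = 33: x ≡ 20 (mod 33).
  Combine with x ≡ 3 (mod 8): since gcd(33, 8) = 1, we get a unique residue mod 264.
    Write x = 20 + 33·t and substitute into x ≡ 3 (mod 8): 33·t ≡ 3 − 20 = -17 (mod 8).
    Reduce coefficients mod 8: 1·t ≡ 7 (mod 8).
    So t ≡ 7 (mod 8).
    Then x = 20 + 33·7 = 251, valid modulo lcm(33, 8) = 264: x ≡ 251 (mod 264).
Verify: 251 mod 3 = 2 ✓, 251 mod 11 = 9 ✓, 251 mod 8 = 3 ✓.

x ≡ 251 (mod 264).


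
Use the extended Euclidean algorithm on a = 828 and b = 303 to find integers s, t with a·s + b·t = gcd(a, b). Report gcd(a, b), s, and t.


Euclidean algorithm on (828, 303) — divide until remainder is 0:
  828 = 2 · 303 + 222
  303 = 1 · 222 + 81
  222 = 2 · 81 + 60
  81 = 1 · 60 + 21
  60 = 2 · 21 + 18
  21 = 1 · 18 + 3
  18 = 6 · 3 + 0
gcd(828, 303) = 3.
Track Bezout coefficients alongside the remainders: start with r₀ = 828 = a·1 + b·0 (s = 1, t = 0) and r₁ = 303 = a·0 + b·1 (s = 0, t = 1); each new remainder r_{k+1} = r_{k-1} − q_k·r_k inherits s_{k+1} = s_{k-1} − q_k·s_k, t_{k+1} = t_{k-1} − q_k·t_k, so r_k = a·s_k + b·t_k at every step:
  q = 2: r = 222, s = 1 − 2·0 = 1, t = 0 − 2·1 = -2  (check: 828·1 + 303·(-2) = 222)
  q = 1: r = 81, s = 0 − 1·1 = -1, t = 1 − 1·(-2) = 3  (check: 828·(-1) + 303·3 = 81)
  q = 2: r = 60, s = 1 − 2·(-1) = 3, t = -2 − 2·3 = -8  (check: 828·3 + 303·(-8) = 60)
  q = 1: r = 21, s = -1 − 1·3 = -4, t = 3 − 1·(-8) = 11  (check: 828·(-4) + 303·11 = 21)
  q = 2: r = 18, s = 3 − 2·(-4) = 11, t = -8 − 2·11 = -30  (check: 828·11 + 303·(-30) = 18)
  q = 1: r = 3, s = -4 − 1·11 = -15, t = 11 − 1·(-30) = 41  (check: 828·(-15) + 303·41 = 3)
The row with r = 3 (the gcd) gives the Bezout coefficients s = -15, t = 41.
Result: 828 · (-15) + 303 · (41) = 3.

gcd(828, 303) = 3; s = -15, t = 41 (check: 828·(-15) + 303·41 = 3).


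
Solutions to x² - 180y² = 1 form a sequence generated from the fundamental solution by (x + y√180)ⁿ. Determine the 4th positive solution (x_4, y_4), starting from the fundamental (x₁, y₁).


Step 1: Find the fundamental solution (x₁, y₁) of x² - 180y² = 1.
  Expand √180 as a continued fraction. a₀ = ⌊√180⌋ = 13; iterate m_{k+1} = d_k·a_k − m_k, d_{k+1} = (180 − m_{k+1}²)/d_k, a_{k+1} = ⌊(a₀ + m_{k+1})/d_{k+1}⌋ (starting m₀ = 0, d₀ = 1), with convergents p_k = a_k·p_{k-1} + p_{k-2}, q_k = a_k·q_{k-1} + q_{k-2} (p₋₁ = 1, q₋₁ = 0):
  k = 0: a₀ = 13; p₀/q₀ = 13/1; p₀² − 180·q₀² = 169 − 180 = -11.
  k = 1: m = 13, d = 11, a = ⌊(13 + 13)/11⌋ = 2; p/q = (2·13 + 1)/(2·1 + 0) = 27/2; p² − 180·q² = 729 − 720 = 9.
  k = 2: m = 9, d = 9, a = ⌊(13 + 9)/9⌋ = 2; p/q = (2·27 + 13)/(2·2 + 1) = 67/5; p² − 180·q² = 4489 − 4500 = -11.
  k = 3: m = 9, d = 11, a = ⌊(13 + 9)/11⌋ = 2; p/q = (2·67 + 27)/(2·5 + 2) = 161/12; p² − 180·q² = 25921 − 25920 = 1.
  The first convergent with p² − 180·q² = 1 gives the fundamental solution (x₁, y₁) = (161, 12).
Step 2: Apply the recurrence (x_{n+1}, y_{n+1}) = (x₁x_n + 180y₁y_n, x₁y_n + y₁x_n) repeatedly.
  From (x_1, y_1) = (161, 12): x_2 = 161·161 + 180·12·12 = 51841; y_2 = 161·12 + 12·161 = 3864.
  From (x_2, y_2) = (51841, 3864): x_3 = 161·51841 + 180·12·3864 = 16692641; y_3 = 161·3864 + 12·51841 = 1244196.
  From (x_3, y_3) = (16692641, 1244196): x_4 = 161·16692641 + 180·12·1244196 = 5374978561; y_4 = 161·1244196 + 12·16692641 = 400627248.
Step 3: Verify x_4² - 180·y_4² = 28890394531209630721 - 28890394531209630720 = 1 (should be 1). ✓

(x_1, y_1) = (161, 12); (x_4, y_4) = (5374978561, 400627248).


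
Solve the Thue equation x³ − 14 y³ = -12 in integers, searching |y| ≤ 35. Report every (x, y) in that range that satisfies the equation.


The equation is x³ - 14y³ = -12. For fixed y, x³ = 14·y³ − 12, so a solution requires the RHS to be a perfect cube.
Strategy: iterate y from -35 to 35, compute RHS = 14·y³ − 12, and check whether it is a (positive or negative) perfect cube.
Check small values of y:
  y = 0: RHS = -12 is not a perfect cube.
  y = 1: RHS = 2 is not a perfect cube.
  y = -1: RHS = -26 is not a perfect cube.
  y = 2: RHS = 100 is not a perfect cube.
  y = -2: RHS = -124 is not a perfect cube.
  y = 3: RHS = 366 is not a perfect cube.
  y = -3: RHS = -390 is not a perfect cube.
Continuing the search up to |y| = 35 finds no solutions either.
No (x, y) in the scanned range satisfies the equation.

No integer solutions with |y| ≤ 35.


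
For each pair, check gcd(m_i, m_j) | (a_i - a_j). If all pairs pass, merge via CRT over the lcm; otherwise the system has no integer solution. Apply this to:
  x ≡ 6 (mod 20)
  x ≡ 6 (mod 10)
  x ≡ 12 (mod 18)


Moduli 20, 10, 18 are not pairwise coprime, so CRT works modulo lcm(m_i) when all pairwise compatibility conditions hold.
Pairwise compatibility: gcd(m_i, m_j) must divide a_i - a_j for every pair.
Merge one congruence at a time:
  Start: x ≡ 6 (mod 20).
  Combine with x ≡ 6 (mod 10): gcd(20, 10) = 10; 6 - 6 = 0, which IS divisible by 10, so compatible.
    Write x = 6 + 20·t and substitute into x ≡ 6 (mod 10): 20·t ≡ 6 − 6 = 0 (mod 10).
    Divide the congruence (and modulus) by g = 10: 2·t ≡ 0 (mod 1).
    Modulo 1 every t works; take t = 0.
    Then x = 6 + 20·0 = 6, valid modulo lcm(20, 10) = 20: x ≡ 6 (mod 20).
  Combine with x ≡ 12 (mod 18): gcd(20, 18) = 2; 12 - 6 = 6, which IS divisible by 2, so compatible.
    Write x = 6 + 20·t and substitute into x ≡ 12 (mod 18): 20·t ≡ 12 − 6 = 6 (mod 18).
    Divide the congruence (and modulus) by g = 2: 10·t ≡ 3 (mod 9).
    Reduce coefficients mod 9: 1·t ≡ 3 (mod 9).
    So t ≡ 3 (mod 9).
    Then x = 6 + 20·3 = 66, valid modulo lcm(20, 18) = 180: x ≡ 66 (mod 180).
Verify: 66 mod 20 = 6, 66 mod 10 = 6, 66 mod 18 = 12.

x ≡ 66 (mod 180).


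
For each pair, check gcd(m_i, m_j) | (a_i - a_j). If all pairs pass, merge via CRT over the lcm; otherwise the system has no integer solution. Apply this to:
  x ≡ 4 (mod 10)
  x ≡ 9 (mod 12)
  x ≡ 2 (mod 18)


Moduli 10, 12, 18 are not pairwise coprime, so CRT works modulo lcm(m_i) when all pairwise compatibility conditions hold.
Pairwise compatibility: gcd(m_i, m_j) must divide a_i - a_j for every pair.
Merge one congruence at a time:
  Start: x ≡ 4 (mod 10).
  Combine with x ≡ 9 (mod 12): gcd(10, 12) = 2, and 9 - 4 = 5 is NOT divisible by 2.
    ⇒ system is inconsistent (no integer solution).

No solution (the system is inconsistent).


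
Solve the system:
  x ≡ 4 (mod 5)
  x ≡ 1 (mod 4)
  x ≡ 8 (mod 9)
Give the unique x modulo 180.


Moduli 5, 4, 9 are pairwise coprime; by CRT there is a unique solution modulo M = 5 · 4 · 9 = 180.
Solve pairwise, accumulating the modulus:
  Start with x ≡ 4 (mod 5).
  Combine with x ≡ 1 (mod 4): since gcd(5, 4) = 1, we get a unique residue mod 20.
    Write x = 4 + 5·t and substitute into x ≡ 1 (mod 4): 5·t ≡ 1 − 4 = -3 (mod 4).
    Reduce coefficients mod 4: 1·t ≡ 1 (mod 4).
    So t ≡ 1 (mod 4).
    Then x = 4 + 5·1 = 9, valid modulo lcm(5, 4) = 20: x ≡ 9 (mod 20).
  Combine with x ≡ 8 (mod 9): since gcd(20, 9) = 1, we get a unique residue mod 180.
    Write x = 9 + 20·t and substitute into x ≡ 8 (mod 9): 20·t ≡ 8 − 9 = -1 (mod 9).
    Reduce coefficients mod 9: 2·t ≡ 8 (mod 9).
    The inverse of 2 mod 9 is 5 (since 2·5 = 10 = 1·9 + 1), so t ≡ 5·8 = 40 ≡ 4 (mod 9).
    Then x = 9 + 20·4 = 89, valid modulo lcm(20, 9) = 180: x ≡ 89 (mod 180).
Verify: 89 mod 5 = 4 ✓, 89 mod 4 = 1 ✓, 89 mod 9 = 8 ✓.

x ≡ 89 (mod 180).


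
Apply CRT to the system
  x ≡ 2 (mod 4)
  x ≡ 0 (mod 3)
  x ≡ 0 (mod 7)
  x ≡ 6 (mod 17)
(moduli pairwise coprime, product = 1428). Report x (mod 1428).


Product of moduli M = 4 · 3 · 7 · 17 = 1428.
Merge one congruence at a time:
  Start: x ≡ 2 (mod 4).
  Combine with x ≡ 0 (mod 3); new modulus lcm = 12.
    Write x = 2 + 4·t and substitute into x ≡ 0 (mod 3): 4·t ≡ 0 − 2 = -2 (mod 3).
    Reduce coefficients mod 3: 1·t ≡ 1 (mod 3).
    So t ≡ 1 (mod 3).
    Then x = 2 + 4·1 = 6, valid modulo lcm(4, 3) = 12: x ≡ 6 (mod 12).
  Combine with x ≡ 0 (mod 7); new modulus lcm = 84.
    Write x = 6 + 12·t and substitute into x ≡ 0 (mod 7): 12·t ≡ 0 − 6 = -6 (mod 7).
    Reduce coefficients mod 7: 5·t ≡ 1 (mod 7).
    The inverse of 5 mod 7 is 3 (since 5·3 = 15 = 2·7 + 1), so t ≡ 3·1 = 3 ≡ 3 (mod 7).
    Then x = 6 + 12·3 = 42, valid modulo lcm(12, 7) = 84: x ≡ 42 (mod 84).
  Combine with x ≡ 6 (mod 17); new modulus lcm = 1428.
    Write x = 42 + 84·t and substitute into x ≡ 6 (mod 17): 84·t ≡ 6 − 42 = -36 (mod 17).
    Reduce coefficients mod 17: 16·t ≡ 15 (mod 17).
    The inverse of 16 mod 17 is 16 (since 16·16 = 256 = 15·17 + 1), so t ≡ 16·15 = 240 ≡ 2 (mod 17).
    Then x = 42 + 84·2 = 210, valid modulo lcm(84, 17) = 1428: x ≡ 210 (mod 1428).
Verify against each original: 210 mod 4 = 2, 210 mod 3 = 0, 210 mod 7 = 0, 210 mod 17 = 6.

x ≡ 210 (mod 1428).


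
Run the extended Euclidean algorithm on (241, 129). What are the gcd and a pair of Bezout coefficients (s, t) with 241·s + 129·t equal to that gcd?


Euclidean algorithm on (241, 129) — divide until remainder is 0:
  241 = 1 · 129 + 112
  129 = 1 · 112 + 17
  112 = 6 · 17 + 10
  17 = 1 · 10 + 7
  10 = 1 · 7 + 3
  7 = 2 · 3 + 1
  3 = 3 · 1 + 0
gcd(241, 129) = 1.
Track Bezout coefficients alongside the remainders: start with r₀ = 241 = a·1 + b·0 (s = 1, t = 0) and r₁ = 129 = a·0 + b·1 (s = 0, t = 1); each new remainder r_{k+1} = r_{k-1} − q_k·r_k inherits s_{k+1} = s_{k-1} − q_k·s_k, t_{k+1} = t_{k-1} − q_k·t_k, so r_k = a·s_k + b·t_k at every step:
  q = 1: r = 112, s = 1 − 1·0 = 1, t = 0 − 1·1 = -1  (check: 241·1 + 129·(-1) = 112)
  q = 1: r = 17, s = 0 − 1·1 = -1, t = 1 − 1·(-1) = 2  (check: 241·(-1) + 129·2 = 17)
  q = 6: r = 10, s = 1 − 6·(-1) = 7, t = -1 − 6·2 = -13  (check: 241·7 + 129·(-13) = 10)
  q = 1: r = 7, s = -1 − 1·7 = -8, t = 2 − 1·(-13) = 15  (check: 241·(-8) + 129·15 = 7)
  q = 1: r = 3, s = 7 − 1·(-8) = 15, t = -13 − 1·15 = -28  (check: 241·15 + 129·(-28) = 3)
  q = 2: r = 1, s = -8 − 2·15 = -38, t = 15 − 2·(-28) = 71  (check: 241·(-38) + 129·71 = 1)
The row with r = 1 (the gcd) gives the Bezout coefficients s = -38, t = 71.
Result: 241 · (-38) + 129 · (71) = 1.

gcd(241, 129) = 1; s = -38, t = 71 (check: 241·(-38) + 129·71 = 1).


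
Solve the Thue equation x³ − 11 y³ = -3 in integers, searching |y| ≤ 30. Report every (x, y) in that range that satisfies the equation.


The equation is x³ - 11y³ = -3. For fixed y, x³ = 11·y³ − 3, so a solution requires the RHS to be a perfect cube.
Strategy: iterate y from -30 to 30, compute RHS = 11·y³ − 3, and check whether it is a (positive or negative) perfect cube.
Check small values of y:
  y = 0: RHS = -3 is not a perfect cube.
  y = 1: RHS = 8 = (2)³ ⇒ x = 2 works.
  y = -1: RHS = -14 is not a perfect cube.
  y = 2: RHS = 85 is not a perfect cube.
  y = -2: RHS = -91 is not a perfect cube.
  y = 3: RHS = 294 is not a perfect cube.
  y = -3: RHS = -300 is not a perfect cube.
Continuing the search up to |y| = 30 finds no further solutions beyond those listed.
Collected solutions: (2, 1).

Solutions (with |y| ≤ 30): (2, 1).


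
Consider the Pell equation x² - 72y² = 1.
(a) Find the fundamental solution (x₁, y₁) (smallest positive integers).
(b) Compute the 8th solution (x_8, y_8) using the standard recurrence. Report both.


Step 1: Find the fundamental solution (x₁, y₁) of x² - 72y² = 1.
  Expand √72 as a continued fraction. a₀ = ⌊√72⌋ = 8; iterate m_{k+1} = d_k·a_k − m_k, d_{k+1} = (72 − m_{k+1}²)/d_k, a_{k+1} = ⌊(a₀ + m_{k+1})/d_{k+1}⌋ (starting m₀ = 0, d₀ = 1), with convergents p_k = a_k·p_{k-1} + p_{k-2}, q_k = a_k·q_{k-1} + q_{k-2} (p₋₁ = 1, q₋₁ = 0):
  k = 0: a₀ = 8; p₀/q₀ = 8/1; p₀² − 72·q₀² = 64 − 72 = -8.
  k = 1: m = 8, d = 8, a = ⌊(8 + 8)/8⌋ = 2; p/q = (2·8 + 1)/(2·1 + 0) = 17/2; p² − 72·q² = 289 − 288 = 1.
  The first convergent with p² − 72·q² = 1 gives the fundamental solution (x₁, y₁) = (17, 2).
Step 2: Apply the recurrence (x_{n+1}, y_{n+1}) = (x₁x_n + 72y₁y_n, x₁y_n + y₁x_n) repeatedly.
  From (x_1, y_1) = (17, 2): x_2 = 17·17 + 72·2·2 = 577; y_2 = 17·2 + 2·17 = 68.
  From (x_2, y_2) = (577, 68): x_3 = 17·577 + 72·2·68 = 19601; y_3 = 17·68 + 2·577 = 2310.
  From (x_3, y_3) = (19601, 2310): x_4 = 17·19601 + 72·2·2310 = 665857; y_4 = 17·2310 + 2·19601 = 78472.
  From (x_4, y_4) = (665857, 78472): x_5 = 17·665857 + 72·2·78472 = 22619537; y_5 = 17·78472 + 2·665857 = 2665738.
  From (x_5, y_5) = (22619537, 2665738): x_6 = 17·22619537 + 72·2·2665738 = 768398401; y_6 = 17·2665738 + 2·22619537 = 90556620.
  From (x_6, y_6) = (768398401, 90556620): x_7 = 17·768398401 + 72·2·90556620 = 26102926097; y_7 = 17·90556620 + 2·768398401 = 3076259342.
  From (x_7, y_7) = (26102926097, 3076259342): x_8 = 17·26102926097 + 72·2·3076259342 = 886731088897; y_8 = 17·3076259342 + 2·26102926097 = 104502261008.
Step 3: Verify x_8² - 72·y_8² = 786292024016459316676609 - 786292024016459316676608 = 1 (should be 1). ✓

(x_1, y_1) = (17, 2); (x_8, y_8) = (886731088897, 104502261008).


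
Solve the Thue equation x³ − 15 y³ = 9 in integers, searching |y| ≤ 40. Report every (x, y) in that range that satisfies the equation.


The equation is x³ - 15y³ = 9. For fixed y, x³ = 15·y³ + 9, so a solution requires the RHS to be a perfect cube.
Strategy: iterate y from -40 to 40, compute RHS = 15·y³ + 9, and check whether it is a (positive or negative) perfect cube.
Check small values of y:
  y = 0: RHS = 9 is not a perfect cube.
  y = 1: RHS = 24 is not a perfect cube.
  y = -1: RHS = -6 is not a perfect cube.
  y = 2: RHS = 129 is not a perfect cube.
  y = -2: RHS = -111 is not a perfect cube.
  y = 3: RHS = 414 is not a perfect cube.
  y = -3: RHS = -396 is not a perfect cube.
Continuing the search up to |y| = 40 finds no solutions either.
No (x, y) in the scanned range satisfies the equation.

No integer solutions with |y| ≤ 40.


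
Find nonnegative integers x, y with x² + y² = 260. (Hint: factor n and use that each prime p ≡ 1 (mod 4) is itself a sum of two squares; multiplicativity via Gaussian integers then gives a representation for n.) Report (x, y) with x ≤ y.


Step 1: Factor n = 260 = 2^2 · 5 · 13.
Step 2: Check the mod-4 condition on each prime factor: 2 = 2 (special); 5 ≡ 1 (mod 4), exponent 1; 13 ≡ 1 (mod 4), exponent 1.
All primes ≡ 3 (mod 4) appear to even exponent (or don't appear), so by the two-squares theorem n IS expressible as a sum of two squares.
Step 3: Build a representation. Group n = k² · m with k = 2 and m = 5 · 13 = 65 (a product of primes ≡ 1 (mod 4)); a representation of m scales to one of n via (k·x)² + (k·y)² = k²(x² + y²). Each prime p ≡ 1 (mod 4) is itself a sum of two squares; find a² by testing p − a² for a perfect square:
  5: 5 − 1² = 4 = 2² ⇒ 5 = 1² + 2².
  13: 13 − 1² = 12, 13 − 2² = 9 = 3² ⇒ 13 = 2² + 3².
  Combine using the Brahmagupta–Fibonacci identity (a² + b²)(c² + d²) = (ac − bd)² + (ad + bc)² = (ac + bd)² + (ad − bc)²:
  5 · 13 = 65: from (1² + 2²)(2² + 3²), take (1·2 − 2·3, 1·3 + 2·2) = (2 − 6, 3 + 4) = (-4, 7); dropping signs (only squares matter) gives (4, 7); check 4² + 7² = 16 + 49 = 65 ✓.
  Scale by k = 2: (2·4, 2·7) = (8, 14).
Step 4: Order so x ≤ y and verify: 8² + 14² = 64 + 196 = 260 = n. ✓

n = 260 = 8² + 14² (one valid representation with x ≤ y).


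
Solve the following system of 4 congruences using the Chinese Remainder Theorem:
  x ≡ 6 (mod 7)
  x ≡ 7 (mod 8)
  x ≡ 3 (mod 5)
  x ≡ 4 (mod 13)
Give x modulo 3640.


Product of moduli M = 7 · 8 · 5 · 13 = 3640.
Merge one congruence at a time:
  Start: x ≡ 6 (mod 7).
  Combine with x ≡ 7 (mod 8); new modulus lcm = 56.
    Write x = 6 + 7·t and substitute into x ≡ 7 (mod 8): 7·t ≡ 7 − 6 = 1 (mod 8).
    The inverse of 7 mod 8 is 7 (since 7·7 = 49 = 6·8 + 1), so t ≡ 7·1 = 7 ≡ 7 (mod 8).
    Then x = 6 + 7·7 = 55, valid modulo lcm(7, 8) = 56: x ≡ 55 (mod 56).
  Combine with x ≡ 3 (mod 5); new modulus lcm = 280.
    Write x = 55 + 56·t and substitute into x ≡ 3 (mod 5): 56·t ≡ 3 − 55 = -52 (mod 5).
    Reduce coefficients mod 5: 1·t ≡ 3 (mod 5).
    So t ≡ 3 (mod 5).
    Then x = 55 + 56·3 = 223, valid modulo lcm(56, 5) = 280: x ≡ 223 (mod 280).
  Combine with x ≡ 4 (mod 13); new modulus lcm = 3640.
    Write x = 223 + 280·t and substitute into x ≡ 4 (mod 13): 280·t ≡ 4 − 223 = -219 (mod 13).
    Reduce coefficients mod 13: 7·t ≡ 2 (mod 13).
    The inverse of 7 mod 13 is 2 (since 7·2 = 14 = 1·13 + 1), so t ≡ 2·2 = 4 ≡ 4 (mod 13).
    Then x = 223 + 280·4 = 1343, valid modulo lcm(280, 13) = 3640: x ≡ 1343 (mod 3640).
Verify against each original: 1343 mod 7 = 6, 1343 mod 8 = 7, 1343 mod 5 = 3, 1343 mod 13 = 4.

x ≡ 1343 (mod 3640).


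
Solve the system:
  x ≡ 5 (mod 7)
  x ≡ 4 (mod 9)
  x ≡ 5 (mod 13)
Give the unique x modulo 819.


Moduli 7, 9, 13 are pairwise coprime; by CRT there is a unique solution modulo M = 7 · 9 · 13 = 819.
Solve pairwise, accumulating the modulus:
  Start with x ≡ 5 (mod 7).
  Combine with x ≡ 4 (mod 9): since gcd(7, 9) = 1, we get a unique residue mod 63.
    Write x = 5 + 7·t and substitute into x ≡ 4 (mod 9): 7·t ≡ 4 − 5 = -1 (mod 9).
    Reduce coefficients mod 9: 7·t ≡ 8 (mod 9).
    The inverse of 7 mod 9 is 4 (since 7·4 = 28 = 3·9 + 1), so t ≡ 4·8 = 32 ≡ 5 (mod 9).
    Then x = 5 + 7·5 = 40, valid modulo lcm(7, 9) = 63: x ≡ 40 (mod 63).
  Combine with x ≡ 5 (mod 13): since gcd(63, 13) = 1, we get a unique residue mod 819.
    Write x = 40 + 63·t and substitute into x ≡ 5 (mod 13): 63·t ≡ 5 − 40 = -35 (mod 13).
    Reduce coefficients mod 13: 11·t ≡ 4 (mod 13).
    The inverse of 11 mod 13 is 6 (since 11·6 = 66 = 5·13 + 1), so t ≡ 6·4 = 24 ≡ 11 (mod 13).
    Then x = 40 + 63·11 = 733, valid modulo lcm(63, 13) = 819: x ≡ 733 (mod 819).
Verify: 733 mod 7 = 5 ✓, 733 mod 9 = 4 ✓, 733 mod 13 = 5 ✓.

x ≡ 733 (mod 819).


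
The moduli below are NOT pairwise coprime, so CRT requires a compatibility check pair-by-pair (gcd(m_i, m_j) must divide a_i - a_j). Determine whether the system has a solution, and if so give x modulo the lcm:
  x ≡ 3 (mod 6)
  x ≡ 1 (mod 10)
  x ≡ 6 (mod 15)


Moduli 6, 10, 15 are not pairwise coprime, so CRT works modulo lcm(m_i) when all pairwise compatibility conditions hold.
Pairwise compatibility: gcd(m_i, m_j) must divide a_i - a_j for every pair.
Merge one congruence at a time:
  Start: x ≡ 3 (mod 6).
  Combine with x ≡ 1 (mod 10): gcd(6, 10) = 2; 1 - 3 = -2, which IS divisible by 2, so compatible.
    Write x = 3 + 6·t and substitute into x ≡ 1 (mod 10): 6·t ≡ 1 − 3 = -2 (mod 10).
    Divide the congruence (and modulus) by g = 2: 3·t ≡ -1 (mod 5).
    Reduce coefficients mod 5: 3·t ≡ 4 (mod 5).
    The inverse of 3 mod 5 is 2 (since 3·2 = 6 = 1·5 + 1), so t ≡ 2·4 = 8 ≡ 3 (mod 5).
    Then x = 3 + 6·3 = 21, valid modulo lcm(6, 10) = 30: x ≡ 21 (mod 30).
  Combine with x ≡ 6 (mod 15): gcd(30, 15) = 15; 6 - 21 = -15, which IS divisible by 15, so compatible.
    Write x = 21 + 30·t and substitute into x ≡ 6 (mod 15): 30·t ≡ 6 − 21 = -15 (mod 15).
    Divide the congruence (and modulus) by g = 15: 2·t ≡ -1 (mod 1).
    Modulo 1 every t works; take t = 0.
    Then x = 21 + 30·0 = 21, valid modulo lcm(30, 15) = 30: x ≡ 21 (mod 30).
Verify: 21 mod 6 = 3, 21 mod 10 = 1, 21 mod 15 = 6.

x ≡ 21 (mod 30).


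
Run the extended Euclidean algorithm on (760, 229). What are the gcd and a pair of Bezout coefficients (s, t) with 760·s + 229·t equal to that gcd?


Euclidean algorithm on (760, 229) — divide until remainder is 0:
  760 = 3 · 229 + 73
  229 = 3 · 73 + 10
  73 = 7 · 10 + 3
  10 = 3 · 3 + 1
  3 = 3 · 1 + 0
gcd(760, 229) = 1.
Track Bezout coefficients alongside the remainders: start with r₀ = 760 = a·1 + b·0 (s = 1, t = 0) and r₁ = 229 = a·0 + b·1 (s = 0, t = 1); each new remainder r_{k+1} = r_{k-1} − q_k·r_k inherits s_{k+1} = s_{k-1} − q_k·s_k, t_{k+1} = t_{k-1} − q_k·t_k, so r_k = a·s_k + b·t_k at every step:
  q = 3: r = 73, s = 1 − 3·0 = 1, t = 0 − 3·1 = -3  (check: 760·1 + 229·(-3) = 73)
  q = 3: r = 10, s = 0 − 3·1 = -3, t = 1 − 3·(-3) = 10  (check: 760·(-3) + 229·10 = 10)
  q = 7: r = 3, s = 1 − 7·(-3) = 22, t = -3 − 7·10 = -73  (check: 760·22 + 229·(-73) = 3)
  q = 3: r = 1, s = -3 − 3·22 = -69, t = 10 − 3·(-73) = 229  (check: 760·(-69) + 229·229 = 1)
The row with r = 1 (the gcd) gives the Bezout coefficients s = -69, t = 229.
Result: 760 · (-69) + 229 · (229) = 1.

gcd(760, 229) = 1; s = -69, t = 229 (check: 760·(-69) + 229·229 = 1).


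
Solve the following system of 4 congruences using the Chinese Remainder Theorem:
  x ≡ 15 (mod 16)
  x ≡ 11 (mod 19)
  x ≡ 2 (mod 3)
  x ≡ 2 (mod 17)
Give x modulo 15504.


Product of moduli M = 16 · 19 · 3 · 17 = 15504.
Merge one congruence at a time:
  Start: x ≡ 15 (mod 16).
  Combine with x ≡ 11 (mod 19); new modulus lcm = 304.
    Write x = 15 + 16·t and substitute into x ≡ 11 (mod 19): 16·t ≡ 11 − 15 = -4 (mod 19).
    Reduce coefficients mod 19: 16·t ≡ 15 (mod 19).
    The inverse of 16 mod 19 is 6 (since 16·6 = 96 = 5·19 + 1), so t ≡ 6·15 = 90 ≡ 14 (mod 19).
    Then x = 15 + 16·14 = 239, valid modulo lcm(16, 19) = 304: x ≡ 239 (mod 304).
  Combine with x ≡ 2 (mod 3); new modulus lcm = 912.
    Write x = 239 + 304·t and substitute into x ≡ 2 (mod 3): 304·t ≡ 2 − 239 = -237 (mod 3).
    Reduce coefficients mod 3: 1·t ≡ 0 (mod 3).
    So t ≡ 0 (mod 3).
    Then x = 239 + 304·0 = 239, valid modulo lcm(304, 3) = 912: x ≡ 239 (mod 912).
  Combine with x ≡ 2 (mod 17); new modulus lcm = 15504.
    Write x = 239 + 912·t and substitute into x ≡ 2 (mod 17): 912·t ≡ 2 − 239 = -237 (mod 17).
    Reduce coefficients mod 17: 11·t ≡ 1 (mod 17).
    The inverse of 11 mod 17 is 14 (since 11·14 = 154 = 9·17 + 1), so t ≡ 14·1 = 14 ≡ 14 (mod 17).
    Then x = 239 + 912·14 = 13007, valid modulo lcm(912, 17) = 15504: x ≡ 13007 (mod 15504).
Verify against each original: 13007 mod 16 = 15, 13007 mod 19 = 11, 13007 mod 3 = 2, 13007 mod 17 = 2.

x ≡ 13007 (mod 15504).


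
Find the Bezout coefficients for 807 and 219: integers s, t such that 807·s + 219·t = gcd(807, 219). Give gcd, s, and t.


Euclidean algorithm on (807, 219) — divide until remainder is 0:
  807 = 3 · 219 + 150
  219 = 1 · 150 + 69
  150 = 2 · 69 + 12
  69 = 5 · 12 + 9
  12 = 1 · 9 + 3
  9 = 3 · 3 + 0
gcd(807, 219) = 3.
Track Bezout coefficients alongside the remainders: start with r₀ = 807 = a·1 + b·0 (s = 1, t = 0) and r₁ = 219 = a·0 + b·1 (s = 0, t = 1); each new remainder r_{k+1} = r_{k-1} − q_k·r_k inherits s_{k+1} = s_{k-1} − q_k·s_k, t_{k+1} = t_{k-1} − q_k·t_k, so r_k = a·s_k + b·t_k at every step:
  q = 3: r = 150, s = 1 − 3·0 = 1, t = 0 − 3·1 = -3  (check: 807·1 + 219·(-3) = 150)
  q = 1: r = 69, s = 0 − 1·1 = -1, t = 1 − 1·(-3) = 4  (check: 807·(-1) + 219·4 = 69)
  q = 2: r = 12, s = 1 − 2·(-1) = 3, t = -3 − 2·4 = -11  (check: 807·3 + 219·(-11) = 12)
  q = 5: r = 9, s = -1 − 5·3 = -16, t = 4 − 5·(-11) = 59  (check: 807·(-16) + 219·59 = 9)
  q = 1: r = 3, s = 3 − 1·(-16) = 19, t = -11 − 1·59 = -70  (check: 807·19 + 219·(-70) = 3)
The row with r = 3 (the gcd) gives the Bezout coefficients s = 19, t = -70.
Result: 807 · (19) + 219 · (-70) = 3.

gcd(807, 219) = 3; s = 19, t = -70 (check: 807·19 + 219·(-70) = 3).


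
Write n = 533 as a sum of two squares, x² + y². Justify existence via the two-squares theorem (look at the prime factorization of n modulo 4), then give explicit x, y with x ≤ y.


Step 1: Factor n = 533 = 13 · 41.
Step 2: Check the mod-4 condition on each prime factor: 13 ≡ 1 (mod 4), exponent 1; 41 ≡ 1 (mod 4), exponent 1.
All primes ≡ 3 (mod 4) appear to even exponent (or don't appear), so by the two-squares theorem n IS expressible as a sum of two squares.
Step 3: Build a representation. Here n = 13 · 41 is a product of primes ≡ 1 (mod 4). Each prime p ≡ 1 (mod 4) is itself a sum of two squares; find a² by testing p − a² for a perfect square:
  13: 13 − 1² = 12, 13 − 2² = 9 = 3² ⇒ 13 = 2² + 3².
  41: 41 − 1² = 40, 41 − 2² = 37, 41 − 3² = 32, 41 − 4² = 25 = 5² ⇒ 41 = 4² + 5².
  Combine using the Brahmagupta–Fibonacci identity (a² + b²)(c² + d²) = (ac − bd)² + (ad + bc)² = (ac + bd)² + (ad − bc)²:
  13 · 41 = 533: from (2² + 3²)(4² + 5²), take (2·4 − 3·5, 2·5 + 3·4) = (8 − 15, 10 + 12) = (-7, 22); dropping signs (only squares matter) gives (7, 22); check 7² + 22² = 49 + 484 = 533 ✓.
Step 4: Order so x ≤ y and verify: 7² + 22² = 49 + 484 = 533 = n. ✓

n = 533 = 7² + 22² (one valid representation with x ≤ y).


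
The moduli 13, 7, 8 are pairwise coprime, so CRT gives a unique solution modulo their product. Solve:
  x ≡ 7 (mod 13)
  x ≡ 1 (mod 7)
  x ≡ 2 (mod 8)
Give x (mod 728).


Moduli 13, 7, 8 are pairwise coprime; by CRT there is a unique solution modulo M = 13 · 7 · 8 = 728.
Solve pairwise, accumulating the modulus:
  Start with x ≡ 7 (mod 13).
  Combine with x ≡ 1 (mod 7): since gcd(13, 7) = 1, we get a unique residue mod 91.
    Write x = 7 + 13·t and substitute into x ≡ 1 (mod 7): 13·t ≡ 1 − 7 = -6 (mod 7).
    Reduce coefficients mod 7: 6·t ≡ 1 (mod 7).
    The inverse of 6 mod 7 is 6 (since 6·6 = 36 = 5·7 + 1), so t ≡ 6·1 = 6 ≡ 6 (mod 7).
    Then x = 7 + 13·6 = 85, valid modulo lcm(13, 7) = 91: x ≡ 85 (mod 91).
  Combine with x ≡ 2 (mod 8): since gcd(91, 8) = 1, we get a unique residue mod 728.
    Write x = 85 + 91·t and substitute into x ≡ 2 (mod 8): 91·t ≡ 2 − 85 = -83 (mod 8).
    Reduce coefficients mod 8: 3·t ≡ 5 (mod 8).
    The inverse of 3 mod 8 is 3 (since 3·3 = 9 = 1·8 + 1), so t ≡ 3·5 = 15 ≡ 7 (mod 8).
    Then x = 85 + 91·7 = 722, valid modulo lcm(91, 8) = 728: x ≡ 722 (mod 728).
Verify: 722 mod 13 = 7 ✓, 722 mod 7 = 1 ✓, 722 mod 8 = 2 ✓.

x ≡ 722 (mod 728).


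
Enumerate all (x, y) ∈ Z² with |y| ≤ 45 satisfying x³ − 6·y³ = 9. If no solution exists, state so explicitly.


The equation is x³ - 6y³ = 9. For fixed y, x³ = 6·y³ + 9, so a solution requires the RHS to be a perfect cube.
Strategy: iterate y from -45 to 45, compute RHS = 6·y³ + 9, and check whether it is a (positive or negative) perfect cube.
Check small values of y:
  y = 0: RHS = 9 is not a perfect cube.
  y = 1: RHS = 15 is not a perfect cube.
  y = -1: RHS = 3 is not a perfect cube.
  y = 2: RHS = 57 is not a perfect cube.
  y = -2: RHS = -39 is not a perfect cube.
  y = 3: RHS = 171 is not a perfect cube.
  y = -3: RHS = -153 is not a perfect cube.
Continuing the search up to |y| = 45 finds no solutions either.
No (x, y) in the scanned range satisfies the equation.

No integer solutions with |y| ≤ 45.


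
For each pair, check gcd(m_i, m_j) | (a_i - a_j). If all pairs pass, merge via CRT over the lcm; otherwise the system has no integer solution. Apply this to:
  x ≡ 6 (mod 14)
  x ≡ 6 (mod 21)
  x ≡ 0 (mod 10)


Moduli 14, 21, 10 are not pairwise coprime, so CRT works modulo lcm(m_i) when all pairwise compatibility conditions hold.
Pairwise compatibility: gcd(m_i, m_j) must divide a_i - a_j for every pair.
Merge one congruence at a time:
  Start: x ≡ 6 (mod 14).
  Combine with x ≡ 6 (mod 21): gcd(14, 21) = 7; 6 - 6 = 0, which IS divisible by 7, so compatible.
    Write x = 6 + 14·t and substitute into x ≡ 6 (mod 21): 14·t ≡ 6 − 6 = 0 (mod 21).
    Divide the congruence (and modulus) by g = 7: 2·t ≡ 0 (mod 3).
    The inverse of 2 mod 3 is 2 (since 2·2 = 4 = 1·3 + 1), so t ≡ 2·0 = 0 ≡ 0 (mod 3).
    Then x = 6 + 14·0 = 6, valid modulo lcm(14, 21) = 42: x ≡ 6 (mod 42).
  Combine with x ≡ 0 (mod 10): gcd(42, 10) = 2; 0 - 6 = -6, which IS divisible by 2, so compatible.
    Write x = 6 + 42·t and substitute into x ≡ 0 (mod 10): 42·t ≡ 0 − 6 = -6 (mod 10).
    Divide the congruence (and modulus) by g = 2: 21·t ≡ -3 (mod 5).
    Reduce coefficients mod 5: 1·t ≡ 2 (mod 5).
    So t ≡ 2 (mod 5).
    Then x = 6 + 42·2 = 90, valid modulo lcm(42, 10) = 210: x ≡ 90 (mod 210).
Verify: 90 mod 14 = 6, 90 mod 21 = 6, 90 mod 10 = 0.

x ≡ 90 (mod 210).


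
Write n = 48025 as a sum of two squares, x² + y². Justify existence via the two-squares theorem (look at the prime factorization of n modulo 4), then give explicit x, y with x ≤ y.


Step 1: Factor n = 48025 = 5^2 · 17 · 113.
Step 2: Check the mod-4 condition on each prime factor: 5 ≡ 1 (mod 4), exponent 2; 17 ≡ 1 (mod 4), exponent 1; 113 ≡ 1 (mod 4), exponent 1.
All primes ≡ 3 (mod 4) appear to even exponent (or don't appear), so by the two-squares theorem n IS expressible as a sum of two squares.
Step 3: Build a representation. Group n = k² · m with k = 5 and m = 17 · 113 = 1921 (a product of primes ≡ 1 (mod 4)); a representation of m scales to one of n via (k·x)² + (k·y)² = k²(x² + y²). Each prime p ≡ 1 (mod 4) is itself a sum of two squares; find a² by testing p − a² for a perfect square:
  17: 17 − 1² = 16 = 4² ⇒ 17 = 1² + 4².
  113: 113 − 1² = 112, 113 − 2² = 109, 113 − 3² = 104, 113 − 4² = 97, 113 − 5² = 88, 113 − 6² = 77, 113 − 7² = 64 = 8² ⇒ 113 = 7² + 8².
  Combine using the Brahmagupta–Fibonacci identity (a² + b²)(c² + d²) = (ac − bd)² + (ad + bc)² = (ac + bd)² + (ad − bc)²:
  17 · 113 = 1921: from (1² + 4²)(7² + 8²), take (1·7 − 4·8, 1·8 + 4·7) = (7 − 32, 8 + 28) = (-25, 36); dropping signs (only squares matter) gives (25, 36); check 25² + 36² = 625 + 1296 = 1921 ✓.
  Scale by k = 5: (5·25, 5·36) = (125, 180).
Step 4: Order so x ≤ y and verify: 125² + 180² = 15625 + 32400 = 48025 = n. ✓

n = 48025 = 125² + 180² (one valid representation with x ≤ y).


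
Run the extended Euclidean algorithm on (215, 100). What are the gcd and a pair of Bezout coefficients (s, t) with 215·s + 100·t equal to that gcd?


Euclidean algorithm on (215, 100) — divide until remainder is 0:
  215 = 2 · 100 + 15
  100 = 6 · 15 + 10
  15 = 1 · 10 + 5
  10 = 2 · 5 + 0
gcd(215, 100) = 5.
Track Bezout coefficients alongside the remainders: start with r₀ = 215 = a·1 + b·0 (s = 1, t = 0) and r₁ = 100 = a·0 + b·1 (s = 0, t = 1); each new remainder r_{k+1} = r_{k-1} − q_k·r_k inherits s_{k+1} = s_{k-1} − q_k·s_k, t_{k+1} = t_{k-1} − q_k·t_k, so r_k = a·s_k + b·t_k at every step:
  q = 2: r = 15, s = 1 − 2·0 = 1, t = 0 − 2·1 = -2  (check: 215·1 + 100·(-2) = 15)
  q = 6: r = 10, s = 0 − 6·1 = -6, t = 1 − 6·(-2) = 13  (check: 215·(-6) + 100·13 = 10)
  q = 1: r = 5, s = 1 − 1·(-6) = 7, t = -2 − 1·13 = -15  (check: 215·7 + 100·(-15) = 5)
The row with r = 5 (the gcd) gives the Bezout coefficients s = 7, t = -15.
Result: 215 · (7) + 100 · (-15) = 5.

gcd(215, 100) = 5; s = 7, t = -15 (check: 215·7 + 100·(-15) = 5).


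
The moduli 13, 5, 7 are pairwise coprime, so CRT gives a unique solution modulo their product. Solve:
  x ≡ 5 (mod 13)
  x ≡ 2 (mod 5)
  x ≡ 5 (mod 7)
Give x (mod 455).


Moduli 13, 5, 7 are pairwise coprime; by CRT there is a unique solution modulo M = 13 · 5 · 7 = 455.
Solve pairwise, accumulating the modulus:
  Start with x ≡ 5 (mod 13).
  Combine with x ≡ 2 (mod 5): since gcd(13, 5) = 1, we get a unique residue mod 65.
    Write x = 5 + 13·t and substitute into x ≡ 2 (mod 5): 13·t ≡ 2 − 5 = -3 (mod 5).
    Reduce coefficients mod 5: 3·t ≡ 2 (mod 5).
    The inverse of 3 mod 5 is 2 (since 3·2 = 6 = 1·5 + 1), so t ≡ 2·2 = 4 ≡ 4 (mod 5).
    Then x = 5 + 13·4 = 57, valid modulo lcm(13, 5) = 65: x ≡ 57 (mod 65).
  Combine with x ≡ 5 (mod 7): since gcd(65, 7) = 1, we get a unique residue mod 455.
    Write x = 57 + 65·t and substitute into x ≡ 5 (mod 7): 65·t ≡ 5 − 57 = -52 (mod 7).
    Reduce coefficients mod 7: 2·t ≡ 4 (mod 7).
    The inverse of 2 mod 7 is 4 (since 2·4 = 8 = 1·7 + 1), so t ≡ 4·4 = 16 ≡ 2 (mod 7).
    Then x = 57 + 65·2 = 187, valid modulo lcm(65, 7) = 455: x ≡ 187 (mod 455).
Verify: 187 mod 13 = 5 ✓, 187 mod 5 = 2 ✓, 187 mod 7 = 5 ✓.

x ≡ 187 (mod 455).
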